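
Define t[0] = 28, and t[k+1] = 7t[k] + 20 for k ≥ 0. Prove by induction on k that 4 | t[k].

Base case: t[0] = 28 = 4·7, so 4 | t[0].
Assume 4 | t[j], so t[j] = 4s for some integer s.
Then t[j+1] = 7t[j] + 20 = 7·(4s) + 20 = 4(7s + 5), so 4 | t[j+1].
By induction, 4 | t[k] for all k ≥ 0.

4 | t[k]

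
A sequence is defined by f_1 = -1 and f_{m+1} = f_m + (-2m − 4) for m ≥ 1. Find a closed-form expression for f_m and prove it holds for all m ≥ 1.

Claim: f_m = -m^2 − 3m + 3.

Base case: f_1 = -1, and -1^2 − 3·1 + 3 = -1.
Assume f_j = -j^2 − 3j + 3.
Then f_{j+1} = f_j + (-2j − 4) = (-j^2 − 3j + 3) + (-2j − 4) = -j^2 − 5j − 1,
and -(j+1)^2 − 3·(j+1) + 3 = -j^2 − 5j − 1.
By induction, f_m = -m^2 − 3m + 3 for all m ≥ 1.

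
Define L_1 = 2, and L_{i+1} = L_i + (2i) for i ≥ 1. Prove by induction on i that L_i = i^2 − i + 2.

Base case: L_1 = 2, and 1^2 − 1 + 2 = 2.
Assume L_m = m^2 − m + 2.
Then L_{m+1} = L_m + (2m) = (m^2 − m + 2) + (2m) = m^2 + m + 2,
and (m+1)^2 − (m+1) + 2 = m^2 + m + 2.
By induction, L_i = i^2 − i + 2 for all i ≥ 1.

L_i = i^2 − i + 2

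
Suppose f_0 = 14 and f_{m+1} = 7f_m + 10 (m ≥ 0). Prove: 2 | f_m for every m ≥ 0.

Base case: f_0 = 14 = 2·7, so 2 | f_0.
Assume 2 | f_j, so f_j = 2t for some integer t.
Then f_{j+1} = 7f_j + 10 = 7·(2t) + 10 = 2(7t + 5), so 2 | f_{j+1}.
This completes the inductive step, so 2 | f_m for all m ≥ 0.

2 | f_m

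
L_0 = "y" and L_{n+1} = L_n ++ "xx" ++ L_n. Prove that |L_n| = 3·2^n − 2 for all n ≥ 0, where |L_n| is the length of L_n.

Base case: |L_0| = 1, and 3·2^0 − 2 = 1.
Assume |L_j| = 3·2^j − 2.
Then |L_{j+1}| = |L_j| + 2 + |L_j| = 2|L_j| + 2 = 2(3·2^j − 2) + 2 = 3·2^{j+1} − 4 + 2 = 3·2^{j+1} − 2.
Hence |L_n| = 3·2^n − 2 for every n ≥ 0, by induction.

|L_n| = 3·2^n − 2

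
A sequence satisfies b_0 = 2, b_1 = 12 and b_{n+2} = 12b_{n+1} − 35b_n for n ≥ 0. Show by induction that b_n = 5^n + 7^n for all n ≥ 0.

Base cases: b_0 = 2 and 5^0 + 7^0 = 2; b_1 = 12 and 5^1 + 7^1 = 12.
Assume b_j = 5^j + 7^j for all 0 ≤ j ≤ m, where m ≥ 1.
Then b_{m+1} = 12b_m − 35b_{m−1} = 12·(5^m + 7^m) − 35·(5^{m−1} + 7^{m−1}) = (12·5 − 35)5^{m−1} + (12·7 − 35)7^{m−1} = 25·5^{m−1} + 49·7^{m−1} = 5^{m+1} + 7^{m+1}.
So the formula holds for m+1, and by strong induction b_n = 5^n + 7^n for all n ≥ 0.

b_n = 5^n + 7^n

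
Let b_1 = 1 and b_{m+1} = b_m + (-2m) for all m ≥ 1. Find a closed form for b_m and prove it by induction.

Claim: b_m = -m^2 + m + 1.

Base case: b_1 = 1, and -1^2 + 1 + 1 = 1.
Assume b_r = -r^2 + r + 1.
Then b_{r+1} = b_r + (-2r) = (-r^2 + r + 1) + (-2r) = -r^2 − r + 1,
and -(r+1)^2 + (r+1) + 1 = -r^2 − r + 1.
By induction, b_m = -m^2 + m + 1 for all m ≥ 1.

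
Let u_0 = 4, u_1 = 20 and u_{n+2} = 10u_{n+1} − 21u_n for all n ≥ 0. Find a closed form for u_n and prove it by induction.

Claim: u_n = 2·7^n + 2·3^n.

Base cases: u_0 = 4 and 2·7^0 + 2·3^0 = 4; u_1 = 20 and 2·7^1 + 2·3^1 = 20.
Assume u_i = 2·7^i + 2·3^i for all 0 ≤ i ≤ j, where j ≥ 1.
Then u_{j+1} = 10u_j − 21u_{j−1} = 10·(2·7^j + 2·3^j) − 21·(2·7^{j−1} + 2·3^{j−1}) = 2·(10·7 − 21)7^{j−1} + 2·(10·3 − 21)3^{j−1} = 98·7^{j−1} + 18·3^{j−1} = 2·7^{j+1} + 2·3^{j+1}.
So the formula holds for j+1, and by strong induction u_n = 2·7^n + 2·3^n for all n ≥ 0.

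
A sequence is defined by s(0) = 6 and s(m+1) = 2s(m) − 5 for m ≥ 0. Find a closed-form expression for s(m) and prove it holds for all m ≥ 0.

Claim: s(m) = 2^m + 5.

Base case: s(0) = 6, and 2^0 + 5 = 1 + 5 = 6.
Assume s(r) = 2^r + 5 for some r ≥ 0.
Then s(r+1) = 2s(r) − 5 = 2·(2^r + 5) − 5 = 2^{r+1} + 10 − 5 = 2^{r+1} + 5.
By induction, s(m) = 2^m + 5 for all m ≥ 0.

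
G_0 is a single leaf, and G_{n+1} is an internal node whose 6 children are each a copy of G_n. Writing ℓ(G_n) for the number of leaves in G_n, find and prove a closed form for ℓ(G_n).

Claim: ℓ(G_n) = 6^n.

Base case: ℓ(G_0) = 1, and 6^0 = 1.
Assume ℓ(G_k) = 6^k.
Then ℓ(G_{k+1}) = 6·ℓ(G_k) = 6·6^k = 6^{k+1}.
Hence ℓ(G_n) = 6^n for every n ≥ 0, by induction.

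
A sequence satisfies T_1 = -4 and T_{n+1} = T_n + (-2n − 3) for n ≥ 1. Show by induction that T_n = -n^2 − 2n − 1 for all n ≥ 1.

Base case: T_1 = -4, and -1^2 − 2·1 − 1 = -4.
Assume T_r = -r^2 − 2r − 1.
Then T_{r+1} = T_r + (-2r − 3) = (-r^2 − 2r − 1) + (-2r − 3) = -r^2 − 4r − 4,
and -(r+1)^2 − 2·(r+1) − 1 = -r^2 − 4r − 4.
This completes the inductive step, so T_n = -n^2 − 2n − 1 for all n ≥ 1.

T_n = -n^2 − 2n − 1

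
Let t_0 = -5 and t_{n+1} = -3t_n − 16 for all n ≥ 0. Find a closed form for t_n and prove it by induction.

Claim: t_n = -(-3)^n − 4.

Base case: t_0 = -5, and -(-3)^0 − 4 = -1 − 4 = -5.
Assume t_m = -(-3)^m − 4 for some m ≥ 0.
Then t_{m+1} = -3t_m − 16 = -3·(-(-3)^m − 4) − 16 = 3·(-3)^m + 12 − 16 = -(-3)^{m+1} − 4.
So the formula holds for m+1, and by induction t_n = -(-3)^n − 4 for all n ≥ 0.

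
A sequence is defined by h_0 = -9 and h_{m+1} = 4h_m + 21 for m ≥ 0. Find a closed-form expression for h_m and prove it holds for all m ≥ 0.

Claim: h_m = -2·4^m − 7.

Base case: h_0 = -9, and -2·4^0 − 7 = -2 − 7 = -9.
Assume h_k = -2·4^k − 7 for some k ≥ 0.
Then h_{k+1} = 4h_k + 21 = 4·(-2·4^k − 7) + 21 = -8·4^k − 28 + 21 = -2·4^{k+1} − 7.
Hence h_m = -2·4^m − 7 for every m ≥ 0, by induction.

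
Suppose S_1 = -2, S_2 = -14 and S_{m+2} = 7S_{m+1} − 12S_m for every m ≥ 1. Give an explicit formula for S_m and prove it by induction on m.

Claim: S_m = 2·3^m − 2·4^m.

Base cases: S_1 = -2 and 2·3^1 − 2·4^1 = -2; S_2 = -14 and 2·3^2 − 2·4^2 = -14.
Assume S_j = 2·3^j − 2·4^j for all 1 ≤ j ≤ k, where k ≥ 2.
Then S_{k+1} = 7S_k − 12S_{k−1} = 7·(2·3^k − 2·4^k) − 12·(2·3^{k−1} − 2·4^{k−1}) = 2·(7·3 − 12)3^{k−1} − 2·(7·4 − 12)4^{k−1} = 18·3^{k−1} − 32·4^{k−1} = 2·3^{k+1} − 2·4^{k+1}.
Hence S_m = 2·3^m − 2·4^m for every m ≥ 1, by strong induction.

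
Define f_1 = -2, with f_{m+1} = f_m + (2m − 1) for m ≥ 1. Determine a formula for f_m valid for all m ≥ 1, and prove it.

Claim: f_m = m^2 − 2m − 1.

Base case: f_1 = -2, and 1^2 − 2·1 − 1 = -2.
Assume f_j = j^2 − 2j − 1.
Then f_{j+1} = f_j + (2j − 1) = (j^2 − 2j − 1) + (2j − 1) = j^2 − 2,
and (j+1)^2 − 2·(j+1) − 1 = j^2 − 2.
This completes the inductive step, so f_m = m^2 − 2m − 1 for all m ≥ 1.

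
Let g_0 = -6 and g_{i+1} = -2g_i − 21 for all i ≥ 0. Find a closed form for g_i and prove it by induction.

Claim: g_i = (-2)^i − 7.

Base case: g_0 = -6, and (-2)^0 − 7 = 1 − 7 = -6.
Assume g_j = (-2)^j − 7 for some j ≥ 0.
Then g_{j+1} = -2g_j − 21 = -2·((-2)^j − 7) − 21 = -2·(-2)^j + 14 − 21 = (-2)^{j+1} − 7.
So the formula holds for j+1, and by induction g_i = (-2)^i − 7 for all i ≥ 0.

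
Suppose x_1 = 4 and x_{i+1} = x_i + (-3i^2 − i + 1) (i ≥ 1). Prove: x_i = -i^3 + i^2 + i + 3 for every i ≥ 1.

Base case: x_1 = 4, and -1^3 + 1^2 + 1 + 3 = 4.
Assume x_j = -j^3 + j^2 + j + 3.
Then x_{j+1} = x_j + (-3j^2 − j + 1) = (-j^3 + j^2 + j + 3) + (-3j^2 − j + 1) = -j^3 − 2j^2 + 4,
and -(j+1)^3 + (j+1)^2 + (j+1) + 3 = -j^3 − 2j^2 + 4.
This completes the inductive step, so x_i = -i^3 + i^2 + i + 3 for all i ≥ 1.

x_i = -i^3 + i^2 + i + 3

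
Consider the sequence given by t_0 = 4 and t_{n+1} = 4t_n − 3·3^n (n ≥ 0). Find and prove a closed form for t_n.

Claim: t_n = 4^n + 3·3^n.

Base case: t_0 = 4, and 4^0 + 3·3^0 = 1 + 3 = 4.
Assume t_k = 4^k + 3·3^k for some k ≥ 0.
Then t_{k+1} = 4t_k − 3·3^k = 4·(4^k + 3·3^k) − 3·3^k = 4^{k+1} + 12·3^k − 3·3^k = 4^{k+1} + 9·3^k = 4^{k+1} + 3·3^{k+1}.
By induction, t_n = 4^n + 3·3^n for all n ≥ 0.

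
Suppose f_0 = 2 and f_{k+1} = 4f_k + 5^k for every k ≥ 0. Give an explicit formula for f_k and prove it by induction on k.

Claim: f_k = 4^k + 5^k.

Base case: f_0 = 2, and 4^0 + 5^0 = 1 + 1 = 2.
Assume f_j = 4^j + 5^j for some j ≥ 0.
Then f_{j+1} = 4f_j + 5^j = 4·(4^j + 5^j) + 5^j = 4^{j+1} + 4·5^j + 5^j = 4^{j+1} + 5·5^j = 4^{j+1} + 5^{j+1}.
This completes the inductive step, so f_k = 4^k + 5^k for all k ≥ 0.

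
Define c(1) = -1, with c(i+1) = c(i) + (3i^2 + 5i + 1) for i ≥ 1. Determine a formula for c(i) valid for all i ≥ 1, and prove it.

Claim: c(i) = i^3 + i^2 − i − 2.

Base case: c(1) = -1, and 1^3 + 1^2 − 1 − 2 = -1.
Assume c(j) = j^3 + j^2 − j − 2.
Then c(j+1) = c(j) + (3j^2 + 5j + 1) = (j^3 + j^2 − j − 2) + (3j^2 + 5j + 1) = j^3 + 4j^2 + 4j − 1,
and (j+1)^3 + (j+1)^2 − (j+1) − 2 = j^3 + 4j^2 + 4j − 1.
Hence c(i) = i^3 + i^2 − i − 2 for every i ≥ 1, by induction.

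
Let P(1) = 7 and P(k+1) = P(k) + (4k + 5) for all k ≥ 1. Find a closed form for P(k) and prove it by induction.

Claim: P(k) = 2k^2 + 3k + 2.

Base case: P(1) = 7, and 2·1^2 + 3·1 + 2 = 7.
Assume P(m) = 2m^2 + 3m + 2.
Then P(m+1) = P(m) + (4m + 5) = (2m^2 + 3m + 2) + (4m + 5) = 2m^2 + 7m + 7,
and 2·(m+1)^2 + 3·(m+1) + 2 = 2m^2 + 7m + 7.
Hence P(k) = 2k^2 + 3k + 2 for every k ≥ 1, by induction.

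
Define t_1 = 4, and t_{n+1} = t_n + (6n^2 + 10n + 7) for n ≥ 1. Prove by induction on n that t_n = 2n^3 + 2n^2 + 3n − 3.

Base case: t_1 = 4, and 2·1^3 + 2·1^2 + 3·1 − 3 = 4.
Assume t_r = 2r^3 + 2r^2 + 3r − 3.
Then t_{r+1} = t_r + (6r^2 + 10r + 7) = (2r^3 + 2r^2 + 3r − 3) + (6r^2 + 10r + 7) = 2r^3 + 8r^2 + 13r + 4,
and 2·(r+1)^3 + 2·(r+1)^2 + 3·(r+1) − 3 = 2r^3 + 8r^2 + 13r + 4.
By induction, t_n = 2n^3 + 2n^2 + 3n − 3 for all n ≥ 1.

t_n = 2n^3 + 2n^2 + 3n − 3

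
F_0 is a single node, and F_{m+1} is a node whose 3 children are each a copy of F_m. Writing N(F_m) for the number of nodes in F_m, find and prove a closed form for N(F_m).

Claim: N(F_m) = (3^{m+1} − 1)/2.

Base case: N(F_0) = 1, and (3^{0+1} − 1)/2 = 1.
Assume N(F_j) = (3^{j+1} − 1)/2.
Then N(F_{j+1}) = 1 + 3N(F_j) = 1 + 3·(3^{j+1} − 1)/2 = 1 + (3^{j+2} − 3)/2 = (2 + 3^{j+2} − 3)/2 = (3^{j+2} − 1)/2.
So the formula holds for j+1, and by induction N(F_m) = (3^{m+1} − 1)/2 for all m ≥ 0.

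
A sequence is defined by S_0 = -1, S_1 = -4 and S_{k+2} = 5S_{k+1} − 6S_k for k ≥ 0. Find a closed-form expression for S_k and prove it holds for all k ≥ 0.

Claim: S_k = 2^k − 2·3^k.

Base cases: S_0 = -1 and 2^0 − 2·3^0 = -1; S_1 = -4 and 2^1 − 2·3^1 = -4.
Assume S_j = 2^j − 2·3^j for all 0 ≤ j ≤ r, where r ≥ 1.
Then S_{r+1} = 5S_r − 6S_{r−1} = 5·(2^r − 2·3^r) − 6·(2^{r−1} − 2·3^{r−1}) = (5·2 − 6)2^{r−1} − 2·(5·3 − 6)3^{r−1} = 4·2^{r−1} − 18·3^{r−1} = 2^{r+1} − 2·3^{r+1}.
So the formula holds for r+1, and by strong induction S_k = 2^k − 2·3^k for all k ≥ 0.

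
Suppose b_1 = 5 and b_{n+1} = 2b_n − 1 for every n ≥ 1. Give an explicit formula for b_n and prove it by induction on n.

Claim: b_n = 2^{n+1} + 1.

Base case: b_1 = 5, and 2^{1+1} + 1 = 4 + 1 = 5.
Assume b_r = 2^{r+1} + 1 for some r ≥ 1.
Then b_{r+1} = 2b_r − 1 = 2·(2^{r+1} + 1) − 1 = 2^{r+2} + 2 − 1 = 2^{r+2} + 1.
So the formula holds for r+1, and by induction b_n = 2^{n+1} + 1 for all n ≥ 1.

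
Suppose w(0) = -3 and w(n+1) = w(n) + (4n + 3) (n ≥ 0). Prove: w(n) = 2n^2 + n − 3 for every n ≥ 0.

Base case: w(0) = -3, and 2·0^2 + 0 − 3 = -3.
Assume w(j) = 2j^2 + j − 3.
Then w(j+1) = w(j) + (4j + 3) = (2j^2 + j − 3) + (4j + 3) = 2j^2 + 5j,
and 2·(j+1)^2 + (j+1) − 3 = 2j^2 + 5j.
Hence w(n) = 2n^2 + n − 3 for every n ≥ 0, by induction.

w(n) = 2n^2 + n − 3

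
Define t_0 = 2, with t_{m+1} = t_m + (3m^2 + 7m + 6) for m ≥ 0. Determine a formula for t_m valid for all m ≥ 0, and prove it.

Claim: t_m = m^3 + 2m^2 + 3m + 2.

Base case: t_0 = 2, and 0^3 + 2·0^2 + 3·0 + 2 = 2.
Assume t_r = r^3 + 2r^2 + 3r + 2.
Then t_{r+1} = t_r + (3r^2 + 7r + 6) = (r^3 + 2r^2 + 3r + 2) + (3r^2 + 7r + 6) = r^3 + 5r^2 + 10r + 8,
and (r+1)^3 + 2·(r+1)^2 + 3·(r+1) + 2 = r^3 + 5r^2 + 10r + 8.
This completes the inductive step, so t_m = m^3 + 2m^2 + 3m + 2 for all m ≥ 0.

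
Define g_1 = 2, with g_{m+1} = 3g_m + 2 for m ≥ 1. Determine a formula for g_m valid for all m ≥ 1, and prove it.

Claim: g_m = 3^m − 1.

Base case: g_1 = 2, and 3^1 − 1 = 3 − 1 = 2.
Assume g_r = 3^r − 1 for some r ≥ 1.
Then g_{r+1} = 3g_r + 2 = 3·(3^r − 1) + 2 = 3^{r+1} − 3 + 2 = 3^{r+1} − 1.
So the formula holds for r+1, and by induction g_m = 3^m − 1 for all m ≥ 1.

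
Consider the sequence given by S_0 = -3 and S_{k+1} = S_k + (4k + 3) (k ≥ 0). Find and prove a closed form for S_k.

Claim: S_k = 2k^2 + k − 3.

Base case: S_0 = -3, and 2·0^2 + 0 − 3 = -3.
Assume S_j = 2j^2 + j − 3.
Then S_{j+1} = S_j + (4j + 3) = (2j^2 + j − 3) + (4j + 3) = 2j^2 + 5j,
and 2·(j+1)^2 + (j+1) − 3 = 2j^2 + 5j.
This completes the inductive step, so S_k = 2k^2 + k − 3 for all k ≥ 0.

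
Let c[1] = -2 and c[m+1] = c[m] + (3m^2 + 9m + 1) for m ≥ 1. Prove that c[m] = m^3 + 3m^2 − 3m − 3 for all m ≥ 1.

Base case: c[1] = -2, and 1^3 + 3·1^2 − 3·1 − 3 = -2.
Assume c[k] = k^3 + 3k^2 − 3k − 3.
Then c[k+1] = c[k] + (3k^2 + 9k + 1) = (k^3 + 3k^2 − 3k − 3) + (3k^2 + 9k + 1) = k^3 + 6k^2 + 6k − 2,
and (k+1)^3 + 3·(k+1)^2 − 3·(k+1) − 3 = k^3 + 6k^2 + 6k − 2.
This completes the inductive step, so c[m] = m^3 + 3m^2 − 3m − 3 for all m ≥ 1.

c[m] = m^3 + 3m^2 − 3m − 3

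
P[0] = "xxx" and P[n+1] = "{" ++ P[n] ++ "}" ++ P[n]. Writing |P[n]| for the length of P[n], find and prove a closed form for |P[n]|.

Claim: |P[n]| = 5·2^n − 2.

Base case: |P[0]| = 3, and 5·2^0 − 2 = 3.
Assume |P[j]| = 5·2^j − 2.
Then |P[j+1]| = 1 + |P[j]| + 1 + |P[j]| = 2|P[j]| + 2 = 2(5·2^j − 2) + 2 = 5·2^{j+1} − 4 + 2 = 5·2^{j+1} − 2.
By induction, |P[n]| = 5·2^n − 2 for all n ≥ 0.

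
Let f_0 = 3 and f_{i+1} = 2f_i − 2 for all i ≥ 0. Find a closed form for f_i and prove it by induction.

Claim: f_i = 2^i + 2.

Base case: f_0 = 3, and 2^0 + 2 = 1 + 2 = 3.
Assume f_r = 2^r + 2 for some r ≥ 0.
Then f_{r+1} = 2f_r − 2 = 2·(2^r + 2) − 2 = 2^{r+1} + 4 − 2 = 2^{r+1} + 2.
By induction, f_i = 2^i + 2 for all i ≥ 0.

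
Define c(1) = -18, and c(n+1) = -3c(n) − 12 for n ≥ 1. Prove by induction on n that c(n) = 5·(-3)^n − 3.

Base case: c(1) = -18, and 5·(-3)^1 − 3 = -15 − 3 = -18.
Assume c(m) = 5·(-3)^m − 3 for some m ≥ 1.
Then c(m+1) = -3c(m) − 12 = -3·(5·(-3)^m − 3) − 12 = -15·(-3)^m + 9 − 12 = 5·(-3)^{m+1} − 3.
So the formula holds for m+1, and by induction c(n) = 5·(-3)^n − 3 for all n ≥ 1.

c(n) = 5·(-3)^n − 3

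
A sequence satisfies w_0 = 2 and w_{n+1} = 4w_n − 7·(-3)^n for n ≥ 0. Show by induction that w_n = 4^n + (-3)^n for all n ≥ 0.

Base case: w_0 = 2, and 4^0 + (-3)^0 = 1 + 1 = 2.
Assume w_r = 4^r + (-3)^r for some r ≥ 0.
Then w_{r+1} = 4w_r − 7·(-3)^r = 4·(4^r + (-3)^r) − 7·(-3)^r = 4^{r+1} + 4·(-3)^r − 7·(-3)^r = 4^{r+1} − 3·(-3)^r = 4^{r+1} + (-3)^{r+1}.
Hence w_n = 4^n + (-3)^n for every n ≥ 0, by induction.

w_n = 4^n + (-3)^n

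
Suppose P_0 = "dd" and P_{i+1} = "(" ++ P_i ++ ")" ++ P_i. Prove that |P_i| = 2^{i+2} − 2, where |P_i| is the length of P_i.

Base case: |P_0| = 2, and 2^{0+2} − 2 = 2.
Assume |P_j| = 2^{j+2} − 2.
Then |P_{j+1}| = 1 + |P_j| + 1 + |P_j| = 2|P_j| + 2 = 2(2^{j+2} − 2) + 2 = 2^{j+3} − 4 + 2 = 2^{j+3} − 2.
By induction, |P_i| = 2^{i+2} − 2 for all i ≥ 0.

|P_i| = 2^{i+2} − 2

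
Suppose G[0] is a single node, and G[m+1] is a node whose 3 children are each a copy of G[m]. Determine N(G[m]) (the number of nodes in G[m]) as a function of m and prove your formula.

Claim: N(G[m]) = (3^{m+1} − 1)/2.

Base case: N(G[0]) = 1, and (3^{0+1} − 1)/2 = 1.
Assume N(G[k]) = (3^{k+1} − 1)/2.
Then N(G[k+1]) = 1 + 3N(G[k]) = 1 + 3·(3^{k+1} − 1)/2 = 1 + (3^{k+2} − 3)/2 = (2 + 3^{k+2} − 3)/2 = (3^{k+2} − 1)/2.
This completes the inductive step, so N(G[m]) = (3^{m+1} − 1)/2 for all m ≥ 0.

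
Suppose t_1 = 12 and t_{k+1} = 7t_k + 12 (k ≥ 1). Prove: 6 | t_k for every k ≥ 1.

Base case: t_1 = 12 = 6·2, so 6 | t_1.
Assume 6 | t_m, so t_m = 6s for some integer s.
Then t_{m+1} = 7t_m + 12 = 7·(6s) + 12 = 6(7s + 2), so 6 | t_{m+1}.
So the property holds for m+1, and by induction 6 | t_k for all k ≥ 1.

6 | t_k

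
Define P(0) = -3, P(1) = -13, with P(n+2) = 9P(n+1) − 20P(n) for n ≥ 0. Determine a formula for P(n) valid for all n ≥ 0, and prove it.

Claim: P(n) = -5^n − 2·4^n.

Base cases: P(0) = -3 and -5^0 − 2·4^0 = -3; P(1) = -13 and -5^1 − 2·4^1 = -13.
Assume P(j) = -5^j − 2·4^j for all 0 ≤ j ≤ m, where m ≥ 1.
Then P(m+1) = 9P(m) − 20P(m−1) = 9·(-5^m − 2·4^m) − 20·(-5^{m−1} − 2·4^{m−1}) = -(9·5 − 20)5^{m−1} − 2·(9·4 − 20)4^{m−1} = -25·5^{m−1} − 32·4^{m−1} = -5^{m+1} − 2·4^{m+1}.
Hence P(n) = -5^n − 2·4^n for every n ≥ 0, by strong induction.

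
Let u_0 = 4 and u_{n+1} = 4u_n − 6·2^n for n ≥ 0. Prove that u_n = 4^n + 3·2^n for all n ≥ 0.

Base case: u_0 = 4, and 4^0 + 3·2^0 = 1 + 3 = 4.
Assume u_r = 4^r + 3·2^r for some r ≥ 0.
Then u_{r+1} = 4u_r − 6·2^r = 4·(4^r + 3·2^r) − 6·2^r = 4^{r+1} + 12·2^r − 6·2^r = 4^{r+1} + 6·2^r = 4^{r+1} + 3·2^{r+1}.
This completes the inductive step, so u_n = 4^n + 3·2^n for all n ≥ 0.

u_n = 4^n + 3·2^n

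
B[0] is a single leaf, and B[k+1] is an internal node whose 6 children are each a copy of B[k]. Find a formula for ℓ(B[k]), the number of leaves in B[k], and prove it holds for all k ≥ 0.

Claim: ℓ(B[k]) = 6^k.

Base case: ℓ(B[0]) = 1, and 6^0 = 1.
Assume ℓ(B[m]) = 6^m.
Then ℓ(B[m+1]) = 6·ℓ(B[m]) = 6·6^m = 6^{m+1}.
Hence ℓ(B[k]) = 6^k for every k ≥ 0, by induction.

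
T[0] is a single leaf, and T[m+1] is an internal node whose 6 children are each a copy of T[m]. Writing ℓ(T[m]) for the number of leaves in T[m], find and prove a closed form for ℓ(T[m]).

Claim: ℓ(T[m]) = 6^m.

Base case: ℓ(T[0]) = 1, and 6^0 = 1.
Assume ℓ(T[r]) = 6^r.
Then ℓ(T[r+1]) = 6·ℓ(T[r]) = 6·6^r = 6^{r+1}.
Hence ℓ(T[m]) = 6^m for every m ≥ 0, by induction.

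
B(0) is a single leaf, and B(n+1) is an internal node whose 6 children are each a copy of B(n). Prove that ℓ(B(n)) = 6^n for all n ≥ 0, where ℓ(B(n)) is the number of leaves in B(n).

Base case: ℓ(B(0)) = 1, and 6^0 = 1.
Assume ℓ(B(m)) = 6^m.
Then ℓ(B(m+1)) = 6·ℓ(B(m)) = 6·6^m = 6^{m+1}.
This completes the inductive step, so ℓ(B(n)) = 6^n for all n ≥ 0.

ℓ(B(n)) = 6^n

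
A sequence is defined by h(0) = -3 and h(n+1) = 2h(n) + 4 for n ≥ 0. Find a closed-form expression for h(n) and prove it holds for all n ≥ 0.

Claim: h(n) = 2^n − 4.

Base case: h(0) = -3, and 2^0 − 4 = 1 − 4 = -3.
Assume h(j) = 2^j − 4 for some j ≥ 0.
Then h(j+1) = 2h(j) + 4 = 2·(2^j − 4) + 4 = 2^{j+1} − 8 + 4 = 2^{j+1} − 4.
This completes the inductive step, so h(n) = 2^n − 4 for all n ≥ 0.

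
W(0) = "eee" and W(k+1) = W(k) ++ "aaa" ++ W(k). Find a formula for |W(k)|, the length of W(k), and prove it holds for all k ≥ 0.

Claim: |W(k)| = 6·2^k − 3.

Base case: |W(0)| = 3, and 6·2^0 − 3 = 3.
Assume |W(r)| = 6·2^r − 3.
Then |W(r+1)| = |W(r)| + 3 + |W(r)| = 2|W(r)| + 3 = 2(6·2^r − 3) + 3 = 6·2^{r+1} − 6 + 3 = 6·2^{r+1} − 3.
So the formula holds for r+1, and by induction |W(k)| = 6·2^k − 3 for all k ≥ 0.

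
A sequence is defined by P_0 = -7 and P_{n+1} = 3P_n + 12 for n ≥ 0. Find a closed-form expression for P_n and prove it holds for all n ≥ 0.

Claim: P_n = -3^n − 6.

Base case: P_0 = -7, and -3^0 − 6 = -1 − 6 = -7.
Assume P_j = -3^j − 6 for some j ≥ 0.
Then P_{j+1} = 3P_j + 12 = 3·(-3^j − 6) + 12 = -3^{j+1} − 18 + 12 = -3^{j+1} − 6.
By induction, P_n = -3^n − 6 for all n ≥ 0.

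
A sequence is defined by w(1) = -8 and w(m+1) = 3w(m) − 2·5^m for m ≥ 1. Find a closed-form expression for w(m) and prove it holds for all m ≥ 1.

Claim: w(m) = -3^m − 5^m.

Base case: w(1) = -8, and -3^1 − 5^1 = -3 − 5 = -8.
Assume w(k) = -3^k − 5^k for some k ≥ 1.
Then w(k+1) = 3w(k) − 2·5^k = 3·(-3^k − 5^k) − 2·5^k = -3^{k+1} − 3·5^k − 2·5^k = -3^{k+1} − 5·5^k = -3^{k+1} − 5^{k+1}.
By induction, w(m) = -3^m − 5^m for all m ≥ 1.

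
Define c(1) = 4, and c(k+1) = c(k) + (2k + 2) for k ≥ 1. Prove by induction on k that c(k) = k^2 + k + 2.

Base case: c(1) = 4, and 1^2 + 1 + 2 = 4.
Assume c(m) = m^2 + m + 2.
Then c(m+1) = c(m) + (2m + 2) = (m^2 + m + 2) + (2m + 2) = m^2 + 3m + 4,
and (m+1)^2 + (m+1) + 2 = m^2 + 3m + 4.
Hence c(k) = k^2 + k + 2 for every k ≥ 1, by induction.

c(k) = k^2 + k + 2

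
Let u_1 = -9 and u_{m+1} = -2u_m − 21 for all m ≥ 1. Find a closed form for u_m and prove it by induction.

Claim: u_m = (-2)^m − 7.

Base case: u_1 = -9, and (-2)^1 − 7 = -2 − 7 = -9.
Assume u_k = (-2)^k − 7 for some k ≥ 1.
Then u_{k+1} = -2u_k − 21 = -2·((-2)^k − 7) − 21 = -2·(-2)^k + 14 − 21 = (-2)^{k+1} − 7.
By induction, u_m = (-2)^m − 7 for all m ≥ 1.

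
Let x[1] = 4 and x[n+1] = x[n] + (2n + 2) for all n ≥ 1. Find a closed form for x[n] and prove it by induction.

Claim: x[n] = n^2 + n + 2.

Base case: x[1] = 4, and 1^2 + 1 + 2 = 4.
Assume x[r] = r^2 + r + 2.
Then x[r+1] = x[r] + (2r + 2) = (r^2 + r + 2) + (2r + 2) = r^2 + 3r + 4,
and (r+1)^2 + (r+1) + 2 = r^2 + 3r + 4.
This completes the inductive step, so x[n] = n^2 + n + 2 for all n ≥ 1.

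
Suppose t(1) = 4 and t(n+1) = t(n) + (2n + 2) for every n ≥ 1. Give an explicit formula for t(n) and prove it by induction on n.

Claim: t(n) = n^2 + n + 2.

Base case: t(1) = 4, and 1^2 + 1 + 2 = 4.
Assume t(k) = k^2 + k + 2.
Then t(k+1) = t(k) + (2k + 2) = (k^2 + k + 2) + (2k + 2) = k^2 + 3k + 4,
and (k+1)^2 + (k+1) + 2 = k^2 + 3k + 4.
This completes the inductive step, so t(n) = n^2 + n + 2 for all n ≥ 1.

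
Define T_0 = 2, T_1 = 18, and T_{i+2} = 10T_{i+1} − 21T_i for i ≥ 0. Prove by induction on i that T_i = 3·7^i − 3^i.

Base cases: T_0 = 2 and 3·7^0 − 3^0 = 2; T_1 = 18 and 3·7^1 − 3^1 = 18.
Assume T_t = 3·7^t − 3^t for all 0 ≤ t ≤ j, where j ≥ 1.
Then T_{j+1} = 10T_j − 21T_{j−1} = 10·(3·7^j − 3^j) − 21·(3·7^{j−1} − 3^{j−1}) = 3·(10·7 − 21)7^{j−1} − (10·3 − 21)3^{j−1} = 147·7^{j−1} − 9·3^{j−1} = 3·7^{j+1} − 3^{j+1}.
Hence T_i = 3·7^i − 3^i for every i ≥ 0, by strong induction.

T_i = 3·7^i − 3^i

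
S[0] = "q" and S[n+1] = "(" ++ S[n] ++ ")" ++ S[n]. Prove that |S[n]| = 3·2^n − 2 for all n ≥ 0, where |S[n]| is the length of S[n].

Base case: |S[0]| = 1, and 3·2^0 − 2 = 1.
Assume |S[k]| = 3·2^k − 2.
Then |S[k+1]| = 1 + |S[k]| + 1 + |S[k]| = 2|S[k]| + 2 = 2(3·2^k − 2) + 2 = 3·2^{k+1} − 4 + 2 = 3·2^{k+1} − 2.
By induction, |S[n]| = 3·2^n − 2 for all n ≥ 0.

|S[n]| = 3·2^n − 2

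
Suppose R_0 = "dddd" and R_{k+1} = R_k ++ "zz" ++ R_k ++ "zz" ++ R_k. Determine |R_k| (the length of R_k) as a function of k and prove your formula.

Claim: |R_k| = 6·3^k − 2.

Base case: |R_0| = 4, and 6·3^0 − 2 = 4.
Assume |R_j| = 6·3^j − 2.
Then |R_{j+1}| = 3|R_j| + 4 = 3(6·3^j − 2) + 4 = 6·3^{j+1} − 6 + 4 = 6·3^{j+1} − 2.
Hence |R_k| = 6·3^k − 2 for every k ≥ 0, by induction.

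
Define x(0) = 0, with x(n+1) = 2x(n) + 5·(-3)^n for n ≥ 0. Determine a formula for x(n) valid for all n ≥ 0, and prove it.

Claim: x(n) = 2^n − (-3)^n.

Base case: x(0) = 0, and 2^0 − (-3)^0 = 1 − 1 = 0.
Assume x(m) = 2^m − (-3)^m for some m ≥ 0.
Then x(m+1) = 2x(m) + 5·(-3)^m = 2·(2^m − (-3)^m) + 5·(-3)^m = 2^{m+1} − 2·(-3)^m + 5·(-3)^m = 2^{m+1} + 3·(-3)^m = 2^{m+1} − (-3)^{m+1}.
So the formula holds for m+1, and by induction x(n) = 2^n − (-3)^n for all n ≥ 0.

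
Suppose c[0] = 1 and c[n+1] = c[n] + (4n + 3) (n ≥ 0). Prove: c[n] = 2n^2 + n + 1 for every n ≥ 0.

Base case: c[0] = 1, and 2·0^2 + 0 + 1 = 1.
Assume c[m] = 2m^2 + m + 1.
Then c[m+1] = c[m] + (4m + 3) = (2m^2 + m + 1) + (4m + 3) = 2m^2 + 5m + 4,
and 2·(m+1)^2 + (m+1) + 1 = 2m^2 + 5m + 4.
Hence c[n] = 2n^2 + n + 1 for every n ≥ 0, by induction.

c[n] = 2n^2 + n + 1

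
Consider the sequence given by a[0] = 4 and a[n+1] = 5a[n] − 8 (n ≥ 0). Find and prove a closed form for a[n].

Claim: a[n] = 2·5^n + 2.

Base case: a[0] = 4, and 2·5^0 + 2 = 2 + 2 = 4.
Assume a[j] = 2·5^j + 2 for some j ≥ 0.
Then a[j+1] = 5a[j] − 8 = 5·(2·5^j + 2) − 8 = 10·5^j + 10 − 8 = 2·5^{j+1} + 2.
By induction, a[n] = 2·5^n + 2 for all n ≥ 0.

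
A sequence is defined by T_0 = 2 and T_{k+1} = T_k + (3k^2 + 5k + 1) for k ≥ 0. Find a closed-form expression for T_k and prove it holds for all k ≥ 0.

Claim: T_k = k^3 + k^2 − k + 2.

Base case: T_0 = 2, and 0^3 + 0^2 − 0 + 2 = 2.
Assume T_j = j^3 + j^2 − j + 2.
Then T_{j+1} = T_j + (3j^2 + 5j + 1) = (j^3 + j^2 − j + 2) + (3j^2 + 5j + 1) = j^3 + 4j^2 + 4j + 3,
and (j+1)^3 + (j+1)^2 − (j+1) + 2 = j^3 + 4j^2 + 4j + 3.
This completes the inductive step, so T_k = k^3 + k^2 − k + 2 for all k ≥ 0.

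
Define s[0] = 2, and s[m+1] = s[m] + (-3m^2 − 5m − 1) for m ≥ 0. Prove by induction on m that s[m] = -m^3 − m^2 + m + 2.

Base case: s[0] = 2, and -0^3 − 0^2 + 0 + 2 = 2.
Assume s[k] = -k^3 − k^2 + k + 2.
Then s[k+1] = s[k] + (-3k^2 − 5k − 1) = (-k^3 − k^2 + k + 2) + (-3k^2 − 5k − 1) = -k^3 − 4k^2 − 4k + 1,
and -(k+1)^3 − (k+1)^2 + (k+1) + 2 = -k^3 − 4k^2 − 4k + 1.
This completes the inductive step, so s[m] = -m^3 − m^2 + m + 2 for all m ≥ 0.

s[m] = -m^3 − m^2 + m + 2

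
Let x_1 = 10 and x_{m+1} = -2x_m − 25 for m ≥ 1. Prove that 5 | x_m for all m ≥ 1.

Base case: x_1 = 10 = 5·2, so 5 | x_1.
Assume 5 | x_k, so x_k = 5t for some integer t.
Then x_{k+1} = -2x_k − 25 = -2·(5t) − 25 = 5(-2t − 5), so 5 | x_{k+1}.
This completes the inductive step, so 5 | x_m for all m ≥ 1.

5 | x_m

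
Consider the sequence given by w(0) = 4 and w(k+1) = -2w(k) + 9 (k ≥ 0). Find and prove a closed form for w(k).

Claim: w(k) = (-2)^k + 3.

Base case: w(0) = 4, and (-2)^0 + 3 = 1 + 3 = 4.
Assume w(m) = (-2)^m + 3 for some m ≥ 0.
Then w(m+1) = -2w(m) + 9 = -2·((-2)^m + 3) + 9 = -2·(-2)^m − 6 + 9 = (-2)^{m+1} + 3.
This completes the inductive step, so w(k) = (-2)^k + 3 for all k ≥ 0.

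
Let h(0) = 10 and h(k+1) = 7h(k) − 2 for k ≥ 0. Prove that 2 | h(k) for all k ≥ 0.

Base case: h(0) = 10 = 2·5, so 2 | h(0).
Assume 2 | h(m), so h(m) = 2t for some integer t.
Then h(m+1) = 7h(m) − 2 = 7·(2t) − 2 = 2(7t − 1), so 2 | h(m+1).
So the property holds for m+1, and by induction 2 | h(k) for all k ≥ 0.

2 | h(k)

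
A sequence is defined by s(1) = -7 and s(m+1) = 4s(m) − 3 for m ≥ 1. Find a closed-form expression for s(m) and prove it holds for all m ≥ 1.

Claim: s(m) = -2·4^m + 1.

Base case: s(1) = -7, and -2·4^1 + 1 = -8 + 1 = -7.
Assume s(j) = -2·4^j + 1 for some j ≥ 1.
Then s(j+1) = 4s(j) − 3 = 4·(-2·4^j + 1) − 3 = -8·4^j + 4 − 3 = -2·4^{j+1} + 1.
This completes the inductive step, so s(m) = -2·4^m + 1 for all m ≥ 1.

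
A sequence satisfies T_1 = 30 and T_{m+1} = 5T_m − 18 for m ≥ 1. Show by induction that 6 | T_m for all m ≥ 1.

Base case: T_1 = 30 = 6·5, so 6 | T_1.
Assume 6 | T_k, so T_k = 6t for some integer t.
Then T_{k+1} = 5T_k − 18 = 5·(6t) − 18 = 6(5t − 3), so 6 | T_{k+1}.
By induction, 6 | T_m for all m ≥ 1.

6 | T_m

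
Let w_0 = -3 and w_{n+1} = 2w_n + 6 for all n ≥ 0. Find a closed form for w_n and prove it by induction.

Claim: w_n = 3·2^n − 6.

Base case: w_0 = -3, and 3·2^0 − 6 = 3 − 6 = -3.
Assume w_k = 3·2^k − 6 for some k ≥ 0.
Then w_{k+1} = 2w_k + 6 = 2·(3·2^k − 6) + 6 = 6·2^k − 12 + 6 = 3·2^{k+1} − 6.
By induction, w_n = 3·2^n − 6 for all n ≥ 0.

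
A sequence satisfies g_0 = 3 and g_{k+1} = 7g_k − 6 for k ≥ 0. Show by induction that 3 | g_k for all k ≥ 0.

Base case: g_0 = 3 = 3·1, so 3 | g_0.
Assume 3 | g_j, so g_j = 3t for some integer t.
Then g_{j+1} = 7g_j − 6 = 7·(3t) − 6 = 3(7t − 2), so 3 | g_{j+1}.
So the property holds for j+1, and by induction 3 | g_k for all k ≥ 0.

3 | g_k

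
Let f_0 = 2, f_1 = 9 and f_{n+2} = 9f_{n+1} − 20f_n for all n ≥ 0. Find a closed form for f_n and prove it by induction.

Claim: f_n = 5^n + 4^n.

Base cases: f_0 = 2 and 5^0 + 4^0 = 2; f_1 = 9 and 5^1 + 4^1 = 9.
Assume f_i = 5^i + 4^i for all 0 ≤ i ≤ j, where j ≥ 1.
Then f_{j+1} = 9f_j − 20f_{j−1} = 9·(5^j + 4^j) − 20·(5^{j−1} + 4^{j−1}) = (9·5 − 20)5^{j−1} + (9·4 − 20)4^{j−1} = 25·5^{j−1} + 16·4^{j−1} = 5^{j+1} + 4^{j+1}.
So the formula holds for j+1, and by strong induction f_n = 5^n + 4^n for all n ≥ 0.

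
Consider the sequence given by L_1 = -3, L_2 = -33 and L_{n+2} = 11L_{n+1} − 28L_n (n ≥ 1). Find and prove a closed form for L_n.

Claim: L_n = -7^n + 4^n.

Base cases: L_1 = -3 and -7^1 + 4^1 = -3; L_2 = -33 and -7^2 + 4^2 = -33.
Assume L_i = -7^i + 4^i for all 1 ≤ i ≤ j, where j ≥ 2.
Then L_{j+1} = 11L_j − 28L_{j−1} = 11·(-7^j + 4^j) − 28·(-7^{j−1} + 4^{j−1}) = -(11·7 − 28)7^{j−1} + (11·4 − 28)4^{j−1} = -49·7^{j−1} + 16·4^{j−1} = -7^{j+1} + 4^{j+1}.
So the formula holds for j+1, and by strong induction L_n = -7^n + 4^n for all n ≥ 1.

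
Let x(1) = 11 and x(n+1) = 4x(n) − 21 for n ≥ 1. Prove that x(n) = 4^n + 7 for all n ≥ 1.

Base case: x(1) = 11, and 4^1 + 7 = 4 + 7 = 11.
Assume x(r) = 4^r + 7 for some r ≥ 1.
Then x(r+1) = 4x(r) − 21 = 4·(4^r + 7) − 21 = 4^{r+1} + 28 − 21 = 4^{r+1} + 7.
By induction, x(n) = 4^n + 7 for all n ≥ 1.

x(n) = 4^n + 7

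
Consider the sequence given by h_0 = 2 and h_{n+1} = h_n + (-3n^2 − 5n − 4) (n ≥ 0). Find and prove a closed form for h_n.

Claim: h_n = -n^3 − n^2 − 2n + 2.

Base case: h_0 = 2, and -0^3 − 0^2 − 2·0 + 2 = 2.
Assume h_k = -k^3 − k^2 − 2k + 2.
Then h_{k+1} = h_k + (-3k^2 − 5k − 4) = (-k^3 − k^2 − 2k + 2) + (-3k^2 − 5k − 4) = -k^3 − 4k^2 − 7k − 2,
and -(k+1)^3 − (k+1)^2 − 2·(k+1) + 2 = -k^3 − 4k^2 − 7k − 2.
This completes the inductive step, so h_n = -n^3 − n^2 − 2n + 2 for all n ≥ 0.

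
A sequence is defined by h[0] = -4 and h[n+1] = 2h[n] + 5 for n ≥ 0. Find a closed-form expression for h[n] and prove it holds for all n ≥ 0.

Claim: h[n] = 2^n − 5.

Base case: h[0] = -4, and 2^0 − 5 = 1 − 5 = -4.
Assume h[m] = 2^m − 5 for some m ≥ 0.
Then h[m+1] = 2h[m] + 5 = 2·(2^m − 5) + 5 = 2^{m+1} − 10 + 5 = 2^{m+1} − 5.
This completes the inductive step, so h[n] = 2^n − 5 for all n ≥ 0.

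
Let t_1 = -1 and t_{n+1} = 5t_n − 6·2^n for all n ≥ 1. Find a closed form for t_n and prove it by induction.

Claim: t_n = -5^n + 2·2^n.

Base case: t_1 = -1, and -5^1 + 2·2^1 = -5 + 4 = -1.
Assume t_j = -5^j + 2·2^j for some j ≥ 1.
Then t_{j+1} = 5t_j − 6·2^j = 5·(-5^j + 2·2^j) − 6·2^j = -5^{j+1} + 10·2^j − 6·2^j = -5^{j+1} + 4·2^j = -5^{j+1} + 2·2^{j+1}.
So the formula holds for j+1, and by induction t_n = -5^n + 2·2^n for all n ≥ 1.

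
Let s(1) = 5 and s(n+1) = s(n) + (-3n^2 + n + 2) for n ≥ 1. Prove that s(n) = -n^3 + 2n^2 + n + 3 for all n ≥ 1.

Base case: s(1) = 5, and -1^3 + 2·1^2 + 1 + 3 = 5.
Assume s(m) = -m^3 + 2m^2 + m + 3.
Then s(m+1) = s(m) + (-3m^2 + m + 2) = (-m^3 + 2m^2 + m + 3) + (-3m^2 + m + 2) = -m^3 − m^2 + 2m + 5,
and -(m+1)^3 + 2·(m+1)^2 + (m+1) + 3 = -m^3 − m^2 + 2m + 5.
Hence s(n) = -n^3 + 2n^2 + n + 3 for every n ≥ 1, by induction.

s(n) = -n^3 + 2n^2 + n + 3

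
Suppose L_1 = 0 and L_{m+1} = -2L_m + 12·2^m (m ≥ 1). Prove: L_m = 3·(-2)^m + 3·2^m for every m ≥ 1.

Base case: L_1 = 0, and 3·(-2)^1 + 3·2^1 = -6 + 6 = 0.
Assume L_r = 3·(-2)^r + 3·2^r for some r ≥ 1.
Then L_{r+1} = -2L_r + 12·2^r = -2·(3·(-2)^r + 3·2^r) + 12·2^r = 3·(-2)^{r+1} − 6·2^r + 12·2^r = 3·(-2)^{r+1} + 6·2^r = 3·(-2)^{r+1} + 3·2^{r+1}.
By induction, L_m = 3·(-2)^m + 3·2^m for all m ≥ 1.

L_m = 3·(-2)^m + 3·2^m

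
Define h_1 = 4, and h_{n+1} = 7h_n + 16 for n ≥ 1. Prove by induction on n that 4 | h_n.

Base case: h_1 = 4 = 4·1, so 4 | h_1.
Assume 4 | h_k, so h_k = 4t for some integer t.
Then h_{k+1} = 7h_k + 16 = 7·(4t) + 16 = 4(7t + 4), so 4 | h_{k+1}.
This completes the inductive step, so 4 | h_n for all n ≥ 1.

4 | h_n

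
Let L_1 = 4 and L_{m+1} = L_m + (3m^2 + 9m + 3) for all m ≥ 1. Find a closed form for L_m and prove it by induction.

Claim: L_m = m^3 + 3m^2 − m + 1.

Base case: L_1 = 4, and 1^3 + 3·1^2 − 1 + 1 = 4.
Assume L_j = j^3 + 3j^2 − j + 1.
Then L_{j+1} = L_j + (3j^2 + 9j + 3) = (j^3 + 3j^2 − j + 1) + (3j^2 + 9j + 3) = j^3 + 6j^2 + 8j + 4,
and (j+1)^3 + 3·(j+1)^2 − (j+1) + 1 = j^3 + 6j^2 + 8j + 4.
Hence L_m = m^3 + 3m^2 − m + 1 for every m ≥ 1, by induction.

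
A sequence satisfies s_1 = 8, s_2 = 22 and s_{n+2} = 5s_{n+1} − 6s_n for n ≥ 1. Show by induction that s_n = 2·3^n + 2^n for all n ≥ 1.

Base cases: s_1 = 8 and 2·3^1 + 2^1 = 8; s_2 = 22 and 2·3^2 + 2^2 = 22.
Assume s_j = 2·3^j + 2^j for all 1 ≤ j ≤ r, where r ≥ 2.
Then s_{r+1} = 5s_r − 6s_{r−1} = 5·(2·3^r + 2^r) − 6·(2·3^{r−1} + 2^{r−1}) = 2·(5·3 − 6)3^{r−1} + (5·2 − 6)2^{r−1} = 18·3^{r−1} + 4·2^{r−1} = 2·3^{r+1} + 2^{r+1}.
By strong induction, s_n = 2·3^n + 2^n for all n ≥ 1.

s_n = 2·3^n + 2^n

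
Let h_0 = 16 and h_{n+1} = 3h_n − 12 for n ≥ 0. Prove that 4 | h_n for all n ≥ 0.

Base case: h_0 = 16 = 4·4, so 4 | h_0.
Assume 4 | h_k, so h_k = 4t for some integer t.
Then h_{k+1} = 3h_k − 12 = 3·(4t) − 12 = 4(3t − 3), so 4 | h_{k+1}.
So the property holds for k+1, and by induction 4 | h_n for all n ≥ 0.

4 | h_n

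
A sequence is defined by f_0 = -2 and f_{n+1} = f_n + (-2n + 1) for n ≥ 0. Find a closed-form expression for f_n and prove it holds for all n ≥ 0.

Claim: f_n = -n^2 + 2n − 2.

Base case: f_0 = -2, and -0^2 + 2·0 − 2 = -2.
Assume f_r = -r^2 + 2r − 2.
Then f_{r+1} = f_r + (-2r + 1) = (-r^2 + 2r − 2) + (-2r + 1) = -r^2 − 1,
and -(r+1)^2 + 2·(r+1) − 2 = -r^2 − 1.
By induction, f_n = -n^2 + 2n − 2 for all n ≥ 0.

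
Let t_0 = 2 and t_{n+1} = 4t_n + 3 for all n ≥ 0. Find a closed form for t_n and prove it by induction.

Claim: t_n = 3·4^n − 1.

Base case: t_0 = 2, and 3·4^0 − 1 = 3 − 1 = 2.
Assume t_m = 3·4^m − 1 for some m ≥ 0.
Then t_{m+1} = 4t_m + 3 = 4·(3·4^m − 1) + 3 = 12·4^m − 4 + 3 = 3·4^{m+1} − 1.
So the formula holds for m+1, and by induction t_n = 3·4^n − 1 for all n ≥ 0.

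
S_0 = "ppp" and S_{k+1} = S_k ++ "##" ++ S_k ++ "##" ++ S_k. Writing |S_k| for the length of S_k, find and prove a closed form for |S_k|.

Claim: |S_k| = 5·3^k − 2.

Base case: |S_0| = 3, and 5·3^0 − 2 = 3.
Assume |S_r| = 5·3^r − 2.
Then |S_{r+1}| = 3|S_r| + 4 = 3(5·3^r − 2) + 4 = 5·3^{r+1} − 6 + 4 = 5·3^{r+1} − 2.
Hence |S_k| = 5·3^k − 2 for every k ≥ 0, by induction.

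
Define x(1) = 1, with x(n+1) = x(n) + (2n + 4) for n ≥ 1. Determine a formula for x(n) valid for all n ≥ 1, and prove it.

Claim: x(n) = n^2 + 3n − 3.

Base case: x(1) = 1, and 1^2 + 3·1 − 3 = 1.
Assume x(r) = r^2 + 3r − 3.
Then x(r+1) = x(r) + (2r + 4) = (r^2 + 3r − 3) + (2r + 4) = r^2 + 5r + 1,
and (r+1)^2 + 3·(r+1) − 3 = r^2 + 5r + 1.
By induction, x(n) = n^2 + 3n − 3 for all n ≥ 1.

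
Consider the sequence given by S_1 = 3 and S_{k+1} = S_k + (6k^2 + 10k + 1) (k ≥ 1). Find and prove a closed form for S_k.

Claim: S_k = 2k^3 + 2k^2 − 3k + 2.

Base case: S_1 = 3, and 2·1^3 + 2·1^2 − 3·1 + 2 = 3.
Assume S_j = 2j^3 + 2j^2 − 3j + 2.
Then S_{j+1} = S_j + (6j^2 + 10j + 1) = (2j^3 + 2j^2 − 3j + 2) + (6j^2 + 10j + 1) = 2j^3 + 8j^2 + 7j + 3,
and 2·(j+1)^3 + 2·(j+1)^2 − 3·(j+1) + 2 = 2j^3 + 8j^2 + 7j + 3.
This completes the inductive step, so S_k = 2k^3 + 2k^2 − 3k + 2 for all k ≥ 1.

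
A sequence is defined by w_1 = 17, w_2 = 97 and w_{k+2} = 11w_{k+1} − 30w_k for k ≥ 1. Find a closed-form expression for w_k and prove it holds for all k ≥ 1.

Claim: w_k = 5^k + 2·6^k.

Base cases: w_1 = 17 and 5^1 + 2·6^1 = 17; w_2 = 97 and 5^2 + 2·6^2 = 97.
Assume w_j = 5^j + 2·6^j for all 1 ≤ j ≤ r, where r ≥ 2.
Then w_{r+1} = 11w_r − 30w_{r−1} = 11·(5^r + 2·6^r) − 30·(5^{r−1} + 2·6^{r−1}) = (11·5 − 30)5^{r−1} + 2·(11·6 − 30)6^{r−1} = 25·5^{r−1} + 72·6^{r−1} = 5^{r+1} + 2·6^{r+1}.
Hence w_k = 5^k + 2·6^k for every k ≥ 1, by strong induction.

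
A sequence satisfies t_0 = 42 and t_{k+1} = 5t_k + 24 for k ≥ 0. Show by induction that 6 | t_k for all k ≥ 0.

Base case: t_0 = 42 = 6·7, so 6 | t_0.
Assume 6 | t_j, so t_j = 6s for some integer s.
Then t_{j+1} = 5t_j + 24 = 5·(6s) + 24 = 6(5s + 4), so 6 | t_{j+1}.
Hence 6 | t_k for every k ≥ 0, by induction.

6 | t_k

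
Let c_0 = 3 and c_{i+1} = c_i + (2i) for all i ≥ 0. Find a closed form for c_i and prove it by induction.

Claim: c_i = i^2 − i + 3.

Base case: c_0 = 3, and 0^2 − 0 + 3 = 3.
Assume c_m = m^2 − m + 3.
Then c_{m+1} = c_m + (2m) = (m^2 − m + 3) + (2m) = m^2 + m + 3,
and (m+1)^2 − (m+1) + 3 = m^2 + m + 3.
This completes the inductive step, so c_i = i^2 − i + 3 for all i ≥ 0.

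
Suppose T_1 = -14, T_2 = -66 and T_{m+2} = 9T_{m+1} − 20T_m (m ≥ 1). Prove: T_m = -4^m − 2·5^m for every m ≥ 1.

Base cases: T_1 = -14 and -4^1 − 2·5^1 = -14; T_2 = -66 and -4^2 − 2·5^2 = -66.
Assume T_j = -4^j − 2·5^j for all 1 ≤ j ≤ k, where k ≥ 2.
Then T_{k+1} = 9T_k − 20T_{k−1} = 9·(-4^k − 2·5^k) − 20·(-4^{k−1} − 2·5^{k−1}) = -(9·4 − 20)4^{k−1} − 2·(9·5 − 20)5^{k−1} = -16·4^{k−1} − 50·5^{k−1} = -4^{k+1} − 2·5^{k+1}.
By strong induction, T_m = -4^m − 2·5^m for all m ≥ 1.

T_m = -4^m − 2·5^m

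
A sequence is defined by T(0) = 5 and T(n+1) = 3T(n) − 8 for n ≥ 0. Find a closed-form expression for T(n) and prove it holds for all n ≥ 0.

Claim: T(n) = 3^n + 4.

Base case: T(0) = 5, and 3^0 + 4 = 1 + 4 = 5.
Assume T(j) = 3^j + 4 for some j ≥ 0.
Then T(j+1) = 3T(j) − 8 = 3·(3^j + 4) − 8 = 3^{j+1} + 12 − 8 = 3^{j+1} + 4.
So the formula holds for j+1, and by induction T(n) = 3^n + 4 for all n ≥ 0.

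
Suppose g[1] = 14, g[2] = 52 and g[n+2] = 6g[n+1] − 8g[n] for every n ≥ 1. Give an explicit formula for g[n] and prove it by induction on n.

Claim: g[n] = 3·4^n + 2^n.

Base cases: g[1] = 14 and 3·4^1 + 2^1 = 14; g[2] = 52 and 3·4^2 + 2^2 = 52.
Assume g[j] = 3·4^j + 2^j for all 1 ≤ j ≤ k, where k ≥ 2.
Then g[k+1] = 6g[k] − 8g[k−1] = 6·(3·4^k + 2^k) − 8·(3·4^{k−1} + 2^{k−1}) = 3·(6·4 − 8)4^{k−1} + (6·2 − 8)2^{k−1} = 48·4^{k−1} + 4·2^{k−1} = 3·4^{k+1} + 2^{k+1}.
By strong induction, g[n] = 3·4^n + 2^n for all n ≥ 1.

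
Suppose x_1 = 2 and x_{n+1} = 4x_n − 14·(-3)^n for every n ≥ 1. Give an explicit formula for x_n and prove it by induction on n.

Claim: x_n = 2·4^n + 2·(-3)^n.

Base case: x_1 = 2, and 2·4^1 + 2·(-3)^1 = 8 − 6 = 2.
Assume x_j = 2·4^j + 2·(-3)^j for some j ≥ 1.
Then x_{j+1} = 4x_j − 14·(-3)^j = 4·(2·4^j + 2·(-3)^j) − 14·(-3)^j = 2·4^{j+1} + 8·(-3)^j − 14·(-3)^j = 2·4^{j+1} − 6·(-3)^j = 2·4^{j+1} + 2·(-3)^{j+1}.
By induction, x_n = 2·4^n + 2·(-3)^n for all n ≥ 1.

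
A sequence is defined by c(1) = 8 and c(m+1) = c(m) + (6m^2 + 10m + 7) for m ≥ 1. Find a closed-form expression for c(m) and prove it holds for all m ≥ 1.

Claim: c(m) = 2m^3 + 2m^2 + 3m + 1.

Base case: c(1) = 8, and 2·1^3 + 2·1^2 + 3·1 + 1 = 8.
Assume c(j) = 2j^3 + 2j^2 + 3j + 1.
Then c(j+1) = c(j) + (6j^2 + 10j + 7) = (2j^3 + 2j^2 + 3j + 1) + (6j^2 + 10j + 7) = 2j^3 + 8j^2 + 13j + 8,
and 2·(j+1)^3 + 2·(j+1)^2 + 3·(j+1) + 1 = 2j^3 + 8j^2 + 13j + 8.
Hence c(m) = 2m^3 + 2m^2 + 3m + 1 for every m ≥ 1, by induction.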